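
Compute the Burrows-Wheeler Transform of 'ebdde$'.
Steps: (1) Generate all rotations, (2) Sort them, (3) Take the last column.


Rotations (sorted):
  0: $ebdde -> last char: e
  1: bdde$e -> last char: e
  2: dde$eb -> last char: b
  3: de$ebd -> last char: d
  4: e$ebdd -> last char: d
  5: ebdde$ -> last char: $


BWT = eebdd$


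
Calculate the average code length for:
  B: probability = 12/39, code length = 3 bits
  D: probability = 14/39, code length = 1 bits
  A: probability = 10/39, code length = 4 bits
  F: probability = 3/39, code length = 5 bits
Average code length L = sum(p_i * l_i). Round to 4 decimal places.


Weighted contributions p_i * l_i:
  B: (12/39) * 3 = 36/39
  D: (14/39) * 1 = 14/39
  A: (10/39) * 4 = 40/39
  F: (3/39) * 5 = 15/39
Sum = (36 + 14 + 40 + 15)/39 = 105/39

L = 105/39 = 2.6923 bits/symbol


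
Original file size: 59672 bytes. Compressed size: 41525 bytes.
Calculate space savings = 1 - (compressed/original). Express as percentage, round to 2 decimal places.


ratio = compressed/original = 41525/59672 = 0.695888
savings = 1 - ratio = 1 - 0.695888 = 0.304112
as a percentage: 0.304112 * 100 = 30.41%

Space savings = 1 - 41525/59672 = 30.41%


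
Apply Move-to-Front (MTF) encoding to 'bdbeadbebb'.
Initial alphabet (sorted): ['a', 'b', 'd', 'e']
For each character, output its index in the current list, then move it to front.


MTF encoding:
'b': index 1 in ['a', 'b', 'd', 'e'] -> ['b', 'a', 'd', 'e']
'd': index 2 in ['b', 'a', 'd', 'e'] -> ['d', 'b', 'a', 'e']
'b': index 1 in ['d', 'b', 'a', 'e'] -> ['b', 'd', 'a', 'e']
'e': index 3 in ['b', 'd', 'a', 'e'] -> ['e', 'b', 'd', 'a']
'a': index 3 in ['e', 'b', 'd', 'a'] -> ['a', 'e', 'b', 'd']
'd': index 3 in ['a', 'e', 'b', 'd'] -> ['d', 'a', 'e', 'b']
'b': index 3 in ['d', 'a', 'e', 'b'] -> ['b', 'd', 'a', 'e']
'e': index 3 in ['b', 'd', 'a', 'e'] -> ['e', 'b', 'd', 'a']
'b': index 1 in ['e', 'b', 'd', 'a'] -> ['b', 'e', 'd', 'a']
'b': index 0 in ['b', 'e', 'd', 'a'] -> ['b', 'e', 'd', 'a']


Output: [1, 2, 1, 3, 3, 3, 3, 3, 1, 0]


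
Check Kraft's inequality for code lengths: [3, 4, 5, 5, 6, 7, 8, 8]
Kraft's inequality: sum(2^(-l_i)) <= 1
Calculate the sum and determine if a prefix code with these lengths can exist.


Sum = 2^(-3) + 2^(-4) + 2^(-5) + 2^(-5) + 2^(-6) + 2^(-7) + 2^(-8) + 2^(-8)
    = 0.125 + 0.0625 + 0.03125 + 0.03125 + 0.015625 + 0.0078125 + 0.00390625 + 0.00390625
    = 72/256 = 0.28125
Since 0.28125 <= 1, Kraft's inequality IS satisfied.
A prefix code with these lengths CAN exist.

Kraft sum = 0.28125. Satisfied.


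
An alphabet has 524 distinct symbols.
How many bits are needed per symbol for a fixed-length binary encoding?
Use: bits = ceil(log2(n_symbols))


log2(524) = 9.0334
Bracket: 2^9 = 512 < 524 <= 2^10 = 1024
So ceil(log2(524)) = 10

bits = ceil(log2(524)) = ceil(9.0334) = 10 bits


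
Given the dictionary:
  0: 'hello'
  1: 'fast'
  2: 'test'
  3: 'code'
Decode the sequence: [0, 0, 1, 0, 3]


Look up each index in the dictionary:
  0 -> 'hello'
  0 -> 'hello'
  1 -> 'fast'
  0 -> 'hello'
  3 -> 'code'

Decoded: "hello hello fast hello code"


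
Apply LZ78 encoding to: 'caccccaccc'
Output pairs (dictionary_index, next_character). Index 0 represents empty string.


LZ78 encoding steps:
Dictionary: {0: ''}
Step 1: w='' (idx 0), next='c' -> output (0, 'c'), add 'c' as idx 1
Step 2: w='' (idx 0), next='a' -> output (0, 'a'), add 'a' as idx 2
Step 3: w='c' (idx 1), next='c' -> output (1, 'c'), add 'cc' as idx 3
Step 4: w='cc' (idx 3), next='a' -> output (3, 'a'), add 'cca' as idx 4
Step 5: w='cc' (idx 3), next='c' -> output (3, 'c'), add 'ccc' as idx 5


Encoded: [(0, 'c'), (0, 'a'), (1, 'c'), (3, 'a'), (3, 'c')]


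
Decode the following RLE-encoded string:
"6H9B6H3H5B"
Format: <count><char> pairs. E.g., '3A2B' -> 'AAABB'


Expanding each <count><char> pair:
  6H -> 'HHHHHH'
  9B -> 'BBBBBBBBB'
  6H -> 'HHHHHH'
  3H -> 'HHH'
  5B -> 'BBBBB'

Decoded = HHHHHHBBBBBBBBBHHHHHHHHHBBBBB


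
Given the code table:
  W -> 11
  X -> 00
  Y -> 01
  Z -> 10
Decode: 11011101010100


Decoding:
11 -> W
01 -> Y
11 -> W
01 -> Y
01 -> Y
01 -> Y
00 -> X


Result: WYWYYYX


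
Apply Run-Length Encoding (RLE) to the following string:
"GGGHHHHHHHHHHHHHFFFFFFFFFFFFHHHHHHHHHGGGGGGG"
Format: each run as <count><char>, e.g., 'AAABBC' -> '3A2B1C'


Scanning runs left to right:
  i=0: run of 'G' x 3 -> '3G'
  i=3: run of 'H' x 13 -> '13H'
  i=16: run of 'F' x 12 -> '12F'
  i=28: run of 'H' x 9 -> '9H'
  i=37: run of 'G' x 7 -> '7G'

RLE = 3G13H12F9H7G


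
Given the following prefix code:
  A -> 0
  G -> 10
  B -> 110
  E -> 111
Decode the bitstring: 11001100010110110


Decoding step by step:
Bits 110 -> B
Bits 0 -> A
Bits 110 -> B
Bits 0 -> A
Bits 0 -> A
Bits 10 -> G
Bits 110 -> B
Bits 110 -> B


Decoded message: BABAAGBB


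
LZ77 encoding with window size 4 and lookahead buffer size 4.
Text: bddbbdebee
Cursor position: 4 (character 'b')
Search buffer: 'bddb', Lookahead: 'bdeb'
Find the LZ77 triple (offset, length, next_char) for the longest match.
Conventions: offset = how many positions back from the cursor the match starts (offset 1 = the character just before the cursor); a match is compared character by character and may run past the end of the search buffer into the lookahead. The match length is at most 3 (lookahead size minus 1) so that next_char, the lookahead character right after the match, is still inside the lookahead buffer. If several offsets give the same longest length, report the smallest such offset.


Try each offset into the search buffer:
  offset=1 (pos 3, char 'b'): match length 1
  offset=2 (pos 2, char 'd'): match length 0
  offset=3 (pos 1, char 'd'): match length 0
  offset=4 (pos 0, char 'b'): match length 2
Longest match has length 2 at offset 4.
next_char = character at position 4 + 2 = 6 -> 'e'

Best match: offset=4, length=2 (matching 'bd' starting at position 0)
LZ77 triple: (4, 2, 'e')


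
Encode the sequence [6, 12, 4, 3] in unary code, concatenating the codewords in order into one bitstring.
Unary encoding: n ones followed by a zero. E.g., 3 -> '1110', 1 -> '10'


Encode each number as n ones followed by a terminating 0:
  6 -> 1111110 (7 bits)
  12 -> 1111111111110 (13 bits)
  4 -> 11110 (5 bits)
  3 -> 1110 (4 bits)
Total length = 7 + 13 + 5 + 4 = 29 bits.

Unary([6, 12, 4, 3]) = 11111101111111111110111101110 (29 bits)


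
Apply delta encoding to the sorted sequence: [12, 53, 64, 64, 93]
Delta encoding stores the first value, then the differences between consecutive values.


First value: 12
Deltas:
  53 - 12 = 41
  64 - 53 = 11
  64 - 64 = 0
  93 - 64 = 29


Delta encoded: [12, 41, 11, 0, 29]


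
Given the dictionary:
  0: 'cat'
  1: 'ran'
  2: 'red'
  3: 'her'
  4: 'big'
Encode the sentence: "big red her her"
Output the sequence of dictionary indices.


Look up each word in the dictionary:
  'big' -> 4
  'red' -> 2
  'her' -> 3
  'her' -> 3

Encoded: [4, 2, 3, 3]


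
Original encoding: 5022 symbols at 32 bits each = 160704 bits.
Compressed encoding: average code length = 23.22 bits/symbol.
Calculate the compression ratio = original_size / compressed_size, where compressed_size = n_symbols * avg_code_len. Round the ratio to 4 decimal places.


original_size = n_symbols * orig_bits = 5022 * 32 = 160704 bits
compressed_size = n_symbols * avg_code_len = 5022 * 23.22 = 116610.84 bits
ratio = original_size / compressed_size = 160704 / 116610.84 = 1.3781

Compression ratio = 1.3781


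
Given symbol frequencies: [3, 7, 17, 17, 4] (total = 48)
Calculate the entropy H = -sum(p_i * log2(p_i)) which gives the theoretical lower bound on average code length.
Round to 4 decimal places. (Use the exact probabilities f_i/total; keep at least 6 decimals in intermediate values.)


Per-symbol terms -p_i * log2(p_i) with p_i = f_i/48:
  p = 3/48 = 0.062500: log2(p) = -4.000000, -p*log2(p) = 0.250000
  p = 7/48 = 0.145833: log2(p) = -2.777608, -p*log2(p) = 0.405068
  p = 17/48 = 0.354167: log2(p) = -1.497500, -p*log2(p) = 0.530364
  p = 17/48 = 0.354167: log2(p) = -1.497500, -p*log2(p) = 0.530364
  p = 4/48 = 0.083333: log2(p) = -3.584963, -p*log2(p) = 0.298747
H = 0.250000 + 0.405068 + 0.530364 + 0.530364 + 0.298747 = 2.014543

H = 2.0145 bits/symbol


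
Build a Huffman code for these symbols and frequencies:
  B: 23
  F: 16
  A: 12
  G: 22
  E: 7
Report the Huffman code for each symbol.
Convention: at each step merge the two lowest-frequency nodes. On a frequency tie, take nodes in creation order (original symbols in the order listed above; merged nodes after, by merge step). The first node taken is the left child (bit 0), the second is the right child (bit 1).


Huffman tree construction:
Step 1: Merge E(7) + A(12) = 19
Step 2: Merge F(16) + (E+A)(19) = 35
Step 3: Merge G(22) + B(23) = 45
Step 4: Merge (F+(E+A))(35) + (G+B)(45) = 80
Read each symbol's code off the tree from the root (left child = 0, right child = 1).

Codes:
  B: 11 (length 2)
  F: 00 (length 2)
  A: 011 (length 3)
  G: 10 (length 2)
  E: 010 (length 3)
Average code length: 179/80 = 2.2375 bits/symbol


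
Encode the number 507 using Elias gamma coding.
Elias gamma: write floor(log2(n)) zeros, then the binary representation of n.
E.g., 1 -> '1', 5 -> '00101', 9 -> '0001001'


num_bits = floor(log2(507)) + 1 = 9
leading_zeros = num_bits - 1 = 8
binary(507) = 111111011

Elias gamma(507) = '00000000' + '111111011' = 00000000111111011 (17 bits)


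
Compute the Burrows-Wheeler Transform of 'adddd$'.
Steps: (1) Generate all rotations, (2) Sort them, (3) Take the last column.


Rotations (sorted):
  0: $adddd -> last char: d
  1: adddd$ -> last char: $
  2: d$addd -> last char: d
  3: dd$add -> last char: d
  4: ddd$ad -> last char: d
  5: dddd$a -> last char: a


BWT = d$ddda


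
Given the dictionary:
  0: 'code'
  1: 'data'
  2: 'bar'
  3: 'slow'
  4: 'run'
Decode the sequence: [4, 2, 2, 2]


Look up each index in the dictionary:
  4 -> 'run'
  2 -> 'bar'
  2 -> 'bar'
  2 -> 'bar'

Decoded: "run bar bar bar"


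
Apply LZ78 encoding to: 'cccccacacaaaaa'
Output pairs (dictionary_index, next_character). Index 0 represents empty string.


LZ78 encoding steps:
Dictionary: {0: ''}
Step 1: w='' (idx 0), next='c' -> output (0, 'c'), add 'c' as idx 1
Step 2: w='c' (idx 1), next='c' -> output (1, 'c'), add 'cc' as idx 2
Step 3: w='cc' (idx 2), next='a' -> output (2, 'a'), add 'cca' as idx 3
Step 4: w='c' (idx 1), next='a' -> output (1, 'a'), add 'ca' as idx 4
Step 5: w='ca' (idx 4), next='a' -> output (4, 'a'), add 'caa' as idx 5
Step 6: w='' (idx 0), next='a' -> output (0, 'a'), add 'a' as idx 6
Step 7: w='a' (idx 6), next='a' -> output (6, 'a'), add 'aa' as idx 7


Encoded: [(0, 'c'), (1, 'c'), (2, 'a'), (1, 'a'), (4, 'a'), (0, 'a'), (6, 'a')]


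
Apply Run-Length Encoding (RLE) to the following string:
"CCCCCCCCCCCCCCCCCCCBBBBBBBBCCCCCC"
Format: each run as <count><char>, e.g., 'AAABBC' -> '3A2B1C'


Scanning runs left to right:
  i=0: run of 'C' x 19 -> '19C'
  i=19: run of 'B' x 8 -> '8B'
  i=27: run of 'C' x 6 -> '6C'

RLE = 19C8B6C


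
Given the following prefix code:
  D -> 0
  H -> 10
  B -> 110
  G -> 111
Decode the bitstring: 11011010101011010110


Decoding step by step:
Bits 110 -> B
Bits 110 -> B
Bits 10 -> H
Bits 10 -> H
Bits 10 -> H
Bits 110 -> B
Bits 10 -> H
Bits 110 -> B


Decoded message: BBHHHBHB


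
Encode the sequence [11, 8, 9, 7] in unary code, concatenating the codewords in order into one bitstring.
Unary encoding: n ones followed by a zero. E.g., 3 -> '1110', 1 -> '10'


Encode each number as n ones followed by a terminating 0:
  11 -> 111111111110 (12 bits)
  8 -> 111111110 (9 bits)
  9 -> 1111111110 (10 bits)
  7 -> 11111110 (8 bits)
Total length = 12 + 9 + 10 + 8 = 39 bits.

Unary([11, 8, 9, 7]) = 111111111110111111110111111111011111110 (39 bits)


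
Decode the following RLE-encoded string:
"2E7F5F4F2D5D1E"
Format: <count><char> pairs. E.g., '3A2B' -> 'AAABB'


Expanding each <count><char> pair:
  2E -> 'EE'
  7F -> 'FFFFFFF'
  5F -> 'FFFFF'
  4F -> 'FFFF'
  2D -> 'DD'
  5D -> 'DDDDD'
  1E -> 'E'

Decoded = EEFFFFFFFFFFFFFFFFDDDDDDDE


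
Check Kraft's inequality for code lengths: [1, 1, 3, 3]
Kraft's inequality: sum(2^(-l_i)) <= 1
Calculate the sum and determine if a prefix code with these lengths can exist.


Sum = 2^(-1) + 2^(-1) + 2^(-3) + 2^(-3)
    = 0.5 + 0.5 + 0.125 + 0.125
    = 10/8 = 1.25
Since 1.25 > 1, Kraft's inequality is NOT satisfied.
A prefix code with these lengths CANNOT exist.

Kraft sum = 1.25. Not satisfied.


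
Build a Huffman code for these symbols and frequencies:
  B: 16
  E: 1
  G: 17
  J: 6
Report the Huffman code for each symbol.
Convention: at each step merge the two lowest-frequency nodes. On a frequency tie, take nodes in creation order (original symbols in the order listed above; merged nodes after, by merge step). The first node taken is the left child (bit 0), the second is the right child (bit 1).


Huffman tree construction:
Step 1: Merge E(1) + J(6) = 7
Step 2: Merge (E+J)(7) + B(16) = 23
Step 3: Merge G(17) + ((E+J)+B)(23) = 40
Read each symbol's code off the tree from the root (left child = 0, right child = 1).

Codes:
  B: 11 (length 2)
  E: 100 (length 3)
  G: 0 (length 1)
  J: 101 (length 3)
Average code length: 70/40 = 1.7500 bits/symbol


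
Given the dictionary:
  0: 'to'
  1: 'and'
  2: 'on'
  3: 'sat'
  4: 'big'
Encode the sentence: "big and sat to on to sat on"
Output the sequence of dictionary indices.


Look up each word in the dictionary:
  'big' -> 4
  'and' -> 1
  'sat' -> 3
  'to' -> 0
  'on' -> 2
  'to' -> 0
  'sat' -> 3
  'on' -> 2

Encoded: [4, 1, 3, 0, 2, 0, 3, 2]


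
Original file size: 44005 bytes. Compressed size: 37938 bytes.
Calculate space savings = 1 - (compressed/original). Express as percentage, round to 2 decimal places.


ratio = compressed/original = 37938/44005 = 0.862129
savings = 1 - ratio = 1 - 0.862129 = 0.137871
as a percentage: 0.137871 * 100 = 13.79%

Space savings = 1 - 37938/44005 = 13.79%


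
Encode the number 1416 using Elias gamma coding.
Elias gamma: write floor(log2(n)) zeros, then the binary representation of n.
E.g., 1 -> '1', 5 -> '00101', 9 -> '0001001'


num_bits = floor(log2(1416)) + 1 = 11
leading_zeros = num_bits - 1 = 10
binary(1416) = 10110001000

Elias gamma(1416) = '0000000000' + '10110001000' = 000000000010110001000 (21 bits)


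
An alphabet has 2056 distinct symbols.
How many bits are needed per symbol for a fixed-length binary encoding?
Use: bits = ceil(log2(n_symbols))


log2(2056) = 11.0056
Bracket: 2^11 = 2048 < 2056 <= 2^12 = 4096
So ceil(log2(2056)) = 12

bits = ceil(log2(2056)) = ceil(11.0056) = 12 bits


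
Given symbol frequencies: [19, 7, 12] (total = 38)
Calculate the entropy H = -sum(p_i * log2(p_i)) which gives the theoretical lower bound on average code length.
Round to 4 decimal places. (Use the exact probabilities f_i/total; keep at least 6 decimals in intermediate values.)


Per-symbol terms -p_i * log2(p_i) with p_i = f_i/38:
  p = 19/38 = 0.500000: log2(p) = -1.000000, -p*log2(p) = 0.500000
  p = 7/38 = 0.184211: log2(p) = -2.440573, -p*log2(p) = 0.449579
  p = 12/38 = 0.315789: log2(p) = -1.662965, -p*log2(p) = 0.525147
H = 0.500000 + 0.449579 + 0.525147 = 1.474726

H = 1.4747 bits/symbol


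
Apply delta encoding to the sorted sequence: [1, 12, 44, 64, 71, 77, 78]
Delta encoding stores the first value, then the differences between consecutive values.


First value: 1
Deltas:
  12 - 1 = 11
  44 - 12 = 32
  64 - 44 = 20
  71 - 64 = 7
  77 - 71 = 6
  78 - 77 = 1


Delta encoded: [1, 11, 32, 20, 7, 6, 1]


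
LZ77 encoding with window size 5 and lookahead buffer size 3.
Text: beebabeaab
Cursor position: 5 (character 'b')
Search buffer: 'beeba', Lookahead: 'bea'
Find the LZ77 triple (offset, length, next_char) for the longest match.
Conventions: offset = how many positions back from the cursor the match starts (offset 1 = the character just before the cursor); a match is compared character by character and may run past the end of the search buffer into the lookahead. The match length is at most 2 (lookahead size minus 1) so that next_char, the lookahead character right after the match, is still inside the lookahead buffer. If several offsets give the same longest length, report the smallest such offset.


Try each offset into the search buffer:
  offset=1 (pos 4, char 'a'): match length 0
  offset=2 (pos 3, char 'b'): match length 1
  offset=3 (pos 2, char 'e'): match length 0
  offset=4 (pos 1, char 'e'): match length 0
  offset=5 (pos 0, char 'b'): match length 2
Longest match has length 2 at offset 5.
next_char = character at position 5 + 2 = 7 -> 'a'

Best match: offset=5, length=2 (matching 'be' starting at position 0)
LZ77 triple: (5, 2, 'a')


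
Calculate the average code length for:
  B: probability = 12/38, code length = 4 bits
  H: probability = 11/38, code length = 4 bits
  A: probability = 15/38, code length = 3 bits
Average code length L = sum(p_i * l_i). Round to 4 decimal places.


Weighted contributions p_i * l_i:
  B: (12/38) * 4 = 48/38
  H: (11/38) * 4 = 44/38
  A: (15/38) * 3 = 45/38
Sum = (48 + 44 + 45)/38 = 137/38

L = 137/38 = 3.6053 bits/symbol


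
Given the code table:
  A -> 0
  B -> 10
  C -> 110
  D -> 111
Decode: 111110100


Decoding:
111 -> D
110 -> C
10 -> B
0 -> A


Result: DCBA


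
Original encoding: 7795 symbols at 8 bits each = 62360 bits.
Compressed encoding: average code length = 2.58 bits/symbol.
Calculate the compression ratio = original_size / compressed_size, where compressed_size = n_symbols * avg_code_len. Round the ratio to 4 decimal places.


original_size = n_symbols * orig_bits = 7795 * 8 = 62360 bits
compressed_size = n_symbols * avg_code_len = 7795 * 2.58 = 20111.1 bits
ratio = original_size / compressed_size = 62360 / 20111.1 = 3.1008

Compression ratio = 3.1008


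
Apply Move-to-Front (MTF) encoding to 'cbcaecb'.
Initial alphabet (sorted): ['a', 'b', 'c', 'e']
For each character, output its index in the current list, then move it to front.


MTF encoding:
'c': index 2 in ['a', 'b', 'c', 'e'] -> ['c', 'a', 'b', 'e']
'b': index 2 in ['c', 'a', 'b', 'e'] -> ['b', 'c', 'a', 'e']
'c': index 1 in ['b', 'c', 'a', 'e'] -> ['c', 'b', 'a', 'e']
'a': index 2 in ['c', 'b', 'a', 'e'] -> ['a', 'c', 'b', 'e']
'e': index 3 in ['a', 'c', 'b', 'e'] -> ['e', 'a', 'c', 'b']
'c': index 2 in ['e', 'a', 'c', 'b'] -> ['c', 'e', 'a', 'b']
'b': index 3 in ['c', 'e', 'a', 'b'] -> ['b', 'c', 'e', 'a']


Output: [2, 2, 1, 2, 3, 2, 3]


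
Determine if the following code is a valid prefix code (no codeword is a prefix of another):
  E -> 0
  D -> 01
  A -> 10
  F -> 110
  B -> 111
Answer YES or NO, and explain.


Checking each pair (does one codeword prefix another?):
  E='0' vs D='01': prefix -- VIOLATION

NO -- this is NOT a valid prefix code. E (0) is a prefix of D (01).


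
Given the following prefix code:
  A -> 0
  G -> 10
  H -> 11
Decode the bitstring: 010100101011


Decoding step by step:
Bits 0 -> A
Bits 10 -> G
Bits 10 -> G
Bits 0 -> A
Bits 10 -> G
Bits 10 -> G
Bits 11 -> H


Decoded message: AGGAGGH


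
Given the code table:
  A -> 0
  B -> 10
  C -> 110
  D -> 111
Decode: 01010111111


Decoding:
0 -> A
10 -> B
10 -> B
111 -> D
111 -> D


Result: ABBDD


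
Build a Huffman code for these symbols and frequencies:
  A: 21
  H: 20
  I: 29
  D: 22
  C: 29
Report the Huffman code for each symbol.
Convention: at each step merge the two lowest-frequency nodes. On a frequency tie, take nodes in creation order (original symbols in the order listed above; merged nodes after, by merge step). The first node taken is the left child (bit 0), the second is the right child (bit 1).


Huffman tree construction:
Step 1: Merge H(20) + A(21) = 41
Step 2: Merge D(22) + I(29) = 51
Step 3: Merge C(29) + (H+A)(41) = 70
Step 4: Merge (D+I)(51) + (C+(H+A))(70) = 121
Read each symbol's code off the tree from the root (left child = 0, right child = 1).

Codes:
  A: 111 (length 3)
  H: 110 (length 3)
  I: 01 (length 2)
  D: 00 (length 2)
  C: 10 (length 2)
Average code length: 283/121 = 2.3388 bits/symbol


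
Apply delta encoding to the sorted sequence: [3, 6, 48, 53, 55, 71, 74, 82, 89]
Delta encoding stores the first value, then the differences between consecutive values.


First value: 3
Deltas:
  6 - 3 = 3
  48 - 6 = 42
  53 - 48 = 5
  55 - 53 = 2
  71 - 55 = 16
  74 - 71 = 3
  82 - 74 = 8
  89 - 82 = 7


Delta encoded: [3, 3, 42, 5, 2, 16, 3, 8, 7]


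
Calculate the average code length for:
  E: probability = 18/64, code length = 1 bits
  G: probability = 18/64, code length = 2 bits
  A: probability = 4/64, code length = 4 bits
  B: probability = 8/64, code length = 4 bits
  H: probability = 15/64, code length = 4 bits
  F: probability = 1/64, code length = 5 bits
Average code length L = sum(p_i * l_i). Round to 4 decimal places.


Weighted contributions p_i * l_i:
  E: (18/64) * 1 = 18/64
  G: (18/64) * 2 = 36/64
  A: (4/64) * 4 = 16/64
  B: (8/64) * 4 = 32/64
  H: (15/64) * 4 = 60/64
  F: (1/64) * 5 = 5/64
Sum = (18 + 36 + 16 + 32 + 60 + 5)/64 = 167/64

L = 167/64 = 2.6094 bits/symbol


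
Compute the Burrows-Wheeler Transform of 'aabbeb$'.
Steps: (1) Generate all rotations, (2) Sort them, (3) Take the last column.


Rotations (sorted):
  0: $aabbeb -> last char: b
  1: aabbeb$ -> last char: $
  2: abbeb$a -> last char: a
  3: b$aabbe -> last char: e
  4: bbeb$aa -> last char: a
  5: beb$aab -> last char: b
  6: eb$aabb -> last char: b


BWT = b$aeabb


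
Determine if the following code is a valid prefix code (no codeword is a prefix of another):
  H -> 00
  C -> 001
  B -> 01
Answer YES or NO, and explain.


Checking each pair (does one codeword prefix another?):
  H='00' vs C='001': prefix -- VIOLATION

NO -- this is NOT a valid prefix code. H (00) is a prefix of C (001).


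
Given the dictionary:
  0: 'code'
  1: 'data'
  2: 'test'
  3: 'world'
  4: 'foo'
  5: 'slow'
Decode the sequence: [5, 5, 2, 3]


Look up each index in the dictionary:
  5 -> 'slow'
  5 -> 'slow'
  2 -> 'test'
  3 -> 'world'

Decoded: "slow slow test world"


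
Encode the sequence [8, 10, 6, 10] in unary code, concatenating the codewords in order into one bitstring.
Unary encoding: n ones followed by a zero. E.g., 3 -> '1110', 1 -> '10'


Encode each number as n ones followed by a terminating 0:
  8 -> 111111110 (9 bits)
  10 -> 11111111110 (11 bits)
  6 -> 1111110 (7 bits)
  10 -> 11111111110 (11 bits)
Total length = 9 + 11 + 7 + 11 = 38 bits.

Unary([8, 10, 6, 10]) = 11111111011111111110111111011111111110 (38 bits)


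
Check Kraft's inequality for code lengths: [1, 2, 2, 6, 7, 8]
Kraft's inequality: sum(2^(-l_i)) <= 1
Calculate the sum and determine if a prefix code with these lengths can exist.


Sum = 2^(-1) + 2^(-2) + 2^(-2) + 2^(-6) + 2^(-7) + 2^(-8)
    = 0.5 + 0.25 + 0.25 + 0.015625 + 0.0078125 + 0.00390625
    = 263/256 = 1.02734375
Since 1.02734375 > 1, Kraft's inequality is NOT satisfied.
A prefix code with these lengths CANNOT exist.

Kraft sum = 1.02734375. Not satisfied.


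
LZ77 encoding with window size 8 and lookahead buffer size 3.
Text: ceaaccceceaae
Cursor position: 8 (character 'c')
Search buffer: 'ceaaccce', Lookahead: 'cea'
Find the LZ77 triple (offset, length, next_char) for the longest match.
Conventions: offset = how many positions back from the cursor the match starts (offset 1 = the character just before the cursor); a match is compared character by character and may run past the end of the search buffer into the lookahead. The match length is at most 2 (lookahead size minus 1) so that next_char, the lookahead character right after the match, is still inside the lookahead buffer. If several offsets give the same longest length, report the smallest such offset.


Try each offset into the search buffer:
  offset=1 (pos 7, char 'e'): match length 0
  offset=2 (pos 6, char 'c'): match length 2
  offset=3 (pos 5, char 'c'): match length 1
  offset=4 (pos 4, char 'c'): match length 1
  offset=5 (pos 3, char 'a'): match length 0
  offset=6 (pos 2, char 'a'): match length 0
  offset=7 (pos 1, char 'e'): match length 0
  offset=8 (pos 0, char 'c'): match length 2
Longest match has length 2, found at offsets 2, 8; take the smallest, offset 2.
next_char = character at position 8 + 2 = 10 -> 'a'

Best match: offset=2, length=2 (matching 'ce' starting at position 6)
LZ77 triple: (2, 2, 'a')


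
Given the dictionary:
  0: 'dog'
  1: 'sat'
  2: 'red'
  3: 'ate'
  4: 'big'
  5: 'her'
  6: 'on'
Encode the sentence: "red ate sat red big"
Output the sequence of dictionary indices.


Look up each word in the dictionary:
  'red' -> 2
  'ate' -> 3
  'sat' -> 1
  'red' -> 2
  'big' -> 4

Encoded: [2, 3, 1, 2, 4]


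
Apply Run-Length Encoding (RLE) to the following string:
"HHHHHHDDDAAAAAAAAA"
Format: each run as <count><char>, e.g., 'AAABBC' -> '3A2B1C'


Scanning runs left to right:
  i=0: run of 'H' x 6 -> '6H'
  i=6: run of 'D' x 3 -> '3D'
  i=9: run of 'A' x 9 -> '9A'

RLE = 6H3D9A


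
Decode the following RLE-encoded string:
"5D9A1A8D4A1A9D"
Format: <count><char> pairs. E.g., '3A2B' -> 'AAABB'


Expanding each <count><char> pair:
  5D -> 'DDDDD'
  9A -> 'AAAAAAAAA'
  1A -> 'A'
  8D -> 'DDDDDDDD'
  4A -> 'AAAA'
  1A -> 'A'
  9D -> 'DDDDDDDDD'

Decoded = DDDDDAAAAAAAAAADDDDDDDDAAAAADDDDDDDDD


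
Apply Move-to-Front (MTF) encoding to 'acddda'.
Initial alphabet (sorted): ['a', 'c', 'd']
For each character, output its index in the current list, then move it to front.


MTF encoding:
'a': index 0 in ['a', 'c', 'd'] -> ['a', 'c', 'd']
'c': index 1 in ['a', 'c', 'd'] -> ['c', 'a', 'd']
'd': index 2 in ['c', 'a', 'd'] -> ['d', 'c', 'a']
'd': index 0 in ['d', 'c', 'a'] -> ['d', 'c', 'a']
'd': index 0 in ['d', 'c', 'a'] -> ['d', 'c', 'a']
'a': index 2 in ['d', 'c', 'a'] -> ['a', 'd', 'c']


Output: [0, 1, 2, 0, 0, 2]


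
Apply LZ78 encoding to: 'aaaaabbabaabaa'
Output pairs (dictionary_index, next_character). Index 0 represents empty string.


LZ78 encoding steps:
Dictionary: {0: ''}
Step 1: w='' (idx 0), next='a' -> output (0, 'a'), add 'a' as idx 1
Step 2: w='a' (idx 1), next='a' -> output (1, 'a'), add 'aa' as idx 2
Step 3: w='aa' (idx 2), next='b' -> output (2, 'b'), add 'aab' as idx 3
Step 4: w='' (idx 0), next='b' -> output (0, 'b'), add 'b' as idx 4
Step 5: w='a' (idx 1), next='b' -> output (1, 'b'), add 'ab' as idx 5
Step 6: w='aab' (idx 3), next='a' -> output (3, 'a'), add 'aaba' as idx 6
Step 7: w='a' (idx 1), end of input -> output (1, '')


Encoded: [(0, 'a'), (1, 'a'), (2, 'b'), (0, 'b'), (1, 'b'), (3, 'a'), (1, '')]


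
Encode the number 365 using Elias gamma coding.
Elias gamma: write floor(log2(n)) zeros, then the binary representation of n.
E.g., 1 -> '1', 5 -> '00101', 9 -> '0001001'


num_bits = floor(log2(365)) + 1 = 9
leading_zeros = num_bits - 1 = 8
binary(365) = 101101101

Elias gamma(365) = '00000000' + '101101101' = 00000000101101101 (17 bits)


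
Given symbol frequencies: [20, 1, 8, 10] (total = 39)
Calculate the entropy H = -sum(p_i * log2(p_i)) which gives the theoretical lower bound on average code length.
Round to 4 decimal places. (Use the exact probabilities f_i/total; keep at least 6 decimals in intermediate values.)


Per-symbol terms -p_i * log2(p_i) with p_i = f_i/39:
  p = 20/39 = 0.512821: log2(p) = -0.963474, -p*log2(p) = 0.494089
  p = 1/39 = 0.025641: log2(p) = -5.285402, -p*log2(p) = 0.135523
  p = 8/39 = 0.205128: log2(p) = -2.285402, -p*log2(p) = 0.468800
  p = 10/39 = 0.256410: log2(p) = -1.963474, -p*log2(p) = 0.503455
H = 0.494089 + 0.135523 + 0.468800 + 0.503455 = 1.601867

H = 1.6019 bits/symbol


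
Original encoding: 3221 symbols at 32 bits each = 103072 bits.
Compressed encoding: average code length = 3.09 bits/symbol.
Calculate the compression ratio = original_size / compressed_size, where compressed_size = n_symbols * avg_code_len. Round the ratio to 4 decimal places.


original_size = n_symbols * orig_bits = 3221 * 32 = 103072 bits
compressed_size = n_symbols * avg_code_len = 3221 * 3.09 = 9952.89 bits
ratio = original_size / compressed_size = 103072 / 9952.89 = 10.356

Compression ratio = 10.356


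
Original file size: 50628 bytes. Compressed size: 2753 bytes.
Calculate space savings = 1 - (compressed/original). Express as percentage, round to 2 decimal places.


ratio = compressed/original = 2753/50628 = 0.054377
savings = 1 - ratio = 1 - 0.054377 = 0.945623
as a percentage: 0.945623 * 100 = 94.56%

Space savings = 1 - 2753/50628 = 94.56%


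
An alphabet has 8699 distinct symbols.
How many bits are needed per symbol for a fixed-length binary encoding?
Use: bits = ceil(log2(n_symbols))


log2(8699) = 13.0866
Bracket: 2^13 = 8192 < 8699 <= 2^14 = 16384
So ceil(log2(8699)) = 14

bits = ceil(log2(8699)) = ceil(13.0866) = 14 bits


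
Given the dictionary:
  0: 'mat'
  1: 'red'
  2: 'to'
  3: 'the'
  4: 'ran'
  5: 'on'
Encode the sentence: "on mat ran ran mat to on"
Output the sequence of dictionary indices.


Look up each word in the dictionary:
  'on' -> 5
  'mat' -> 0
  'ran' -> 4
  'ran' -> 4
  'mat' -> 0
  'to' -> 2
  'on' -> 5

Encoded: [5, 0, 4, 4, 0, 2, 5]


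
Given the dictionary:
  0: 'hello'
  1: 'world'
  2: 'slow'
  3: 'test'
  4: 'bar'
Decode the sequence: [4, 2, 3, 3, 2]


Look up each index in the dictionary:
  4 -> 'bar'
  2 -> 'slow'
  3 -> 'test'
  3 -> 'test'
  2 -> 'slow'

Decoded: "bar slow test test slow"


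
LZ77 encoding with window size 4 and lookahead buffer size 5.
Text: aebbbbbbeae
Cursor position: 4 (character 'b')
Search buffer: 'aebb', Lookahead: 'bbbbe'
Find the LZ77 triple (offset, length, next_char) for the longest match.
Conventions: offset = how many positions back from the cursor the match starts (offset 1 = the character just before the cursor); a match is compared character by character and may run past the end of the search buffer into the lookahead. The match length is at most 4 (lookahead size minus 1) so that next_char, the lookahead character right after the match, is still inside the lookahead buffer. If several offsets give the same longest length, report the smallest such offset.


Try each offset into the search buffer:
  offset=1 (pos 3, char 'b'): match length 4
  offset=2 (pos 2, char 'b'): match length 4
  offset=3 (pos 1, char 'e'): match length 0
  offset=4 (pos 0, char 'a'): match length 0
Longest match has length 4, found at offsets 1, 2; take the smallest, offset 1.
next_char = character at position 4 + 4 = 8 -> 'e'

Best match: offset=1, length=4 (matching 'bbbb' starting at position 3)
LZ77 triple: (1, 4, 'e')


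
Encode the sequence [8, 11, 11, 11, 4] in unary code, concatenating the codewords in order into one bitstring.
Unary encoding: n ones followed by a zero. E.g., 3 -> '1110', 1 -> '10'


Encode each number as n ones followed by a terminating 0:
  8 -> 111111110 (9 bits)
  11 -> 111111111110 (12 bits)
  11 -> 111111111110 (12 bits)
  11 -> 111111111110 (12 bits)
  4 -> 11110 (5 bits)
Total length = 9 + 12 + 12 + 12 + 5 = 50 bits.

Unary([8, 11, 11, 11, 4]) = 11111111011111111111011111111111011111111111011110 (50 bits)


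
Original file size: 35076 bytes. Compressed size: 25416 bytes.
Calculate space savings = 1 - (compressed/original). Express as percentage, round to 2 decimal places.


ratio = compressed/original = 25416/35076 = 0.724598
savings = 1 - ratio = 1 - 0.724598 = 0.275402
as a percentage: 0.275402 * 100 = 27.54%

Space savings = 1 - 25416/35076 = 27.54%


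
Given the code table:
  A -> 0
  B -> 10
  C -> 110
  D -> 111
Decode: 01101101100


Decoding:
0 -> A
110 -> C
110 -> C
110 -> C
0 -> A


Result: ACCCA


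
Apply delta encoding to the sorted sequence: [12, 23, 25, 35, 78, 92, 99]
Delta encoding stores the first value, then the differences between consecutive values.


First value: 12
Deltas:
  23 - 12 = 11
  25 - 23 = 2
  35 - 25 = 10
  78 - 35 = 43
  92 - 78 = 14
  99 - 92 = 7


Delta encoded: [12, 11, 2, 10, 43, 14, 7]


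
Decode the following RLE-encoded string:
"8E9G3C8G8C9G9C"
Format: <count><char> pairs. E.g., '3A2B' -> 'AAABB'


Expanding each <count><char> pair:
  8E -> 'EEEEEEEE'
  9G -> 'GGGGGGGGG'
  3C -> 'CCC'
  8G -> 'GGGGGGGG'
  8C -> 'CCCCCCCC'
  9G -> 'GGGGGGGGG'
  9C -> 'CCCCCCCCC'

Decoded = EEEEEEEEGGGGGGGGGCCCGGGGGGGGCCCCCCCCGGGGGGGGGCCCCCCCCC


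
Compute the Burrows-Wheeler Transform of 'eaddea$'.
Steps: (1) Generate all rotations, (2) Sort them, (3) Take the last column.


Rotations (sorted):
  0: $eaddea -> last char: a
  1: a$eadde -> last char: e
  2: addea$e -> last char: e
  3: ddea$ea -> last char: a
  4: dea$ead -> last char: d
  5: ea$eadd -> last char: d
  6: eaddea$ -> last char: $


BWT = aeeadd$


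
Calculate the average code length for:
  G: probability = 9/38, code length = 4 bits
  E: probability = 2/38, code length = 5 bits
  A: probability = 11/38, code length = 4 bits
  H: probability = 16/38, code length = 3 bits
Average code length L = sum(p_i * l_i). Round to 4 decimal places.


Weighted contributions p_i * l_i:
  G: (9/38) * 4 = 36/38
  E: (2/38) * 5 = 10/38
  A: (11/38) * 4 = 44/38
  H: (16/38) * 3 = 48/38
Sum = (36 + 10 + 44 + 48)/38 = 138/38

L = 138/38 = 3.6316 bits/symbol


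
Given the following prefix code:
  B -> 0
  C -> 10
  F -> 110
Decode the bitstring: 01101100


Decoding step by step:
Bits 0 -> B
Bits 110 -> F
Bits 110 -> F
Bits 0 -> B


Decoded message: BFFB


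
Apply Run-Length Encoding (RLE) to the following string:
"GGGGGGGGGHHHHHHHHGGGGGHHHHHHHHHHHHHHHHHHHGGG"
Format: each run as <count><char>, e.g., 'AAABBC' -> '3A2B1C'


Scanning runs left to right:
  i=0: run of 'G' x 9 -> '9G'
  i=9: run of 'H' x 8 -> '8H'
  i=17: run of 'G' x 5 -> '5G'
  i=22: run of 'H' x 19 -> '19H'
  i=41: run of 'G' x 3 -> '3G'

RLE = 9G8H5G19H3G


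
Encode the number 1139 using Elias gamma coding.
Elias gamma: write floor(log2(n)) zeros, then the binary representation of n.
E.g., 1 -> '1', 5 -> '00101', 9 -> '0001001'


num_bits = floor(log2(1139)) + 1 = 11
leading_zeros = num_bits - 1 = 10
binary(1139) = 10001110011

Elias gamma(1139) = '0000000000' + '10001110011' = 000000000010001110011 (21 bits)


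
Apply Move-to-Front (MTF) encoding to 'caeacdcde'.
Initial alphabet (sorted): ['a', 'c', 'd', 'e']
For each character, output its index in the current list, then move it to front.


MTF encoding:
'c': index 1 in ['a', 'c', 'd', 'e'] -> ['c', 'a', 'd', 'e']
'a': index 1 in ['c', 'a', 'd', 'e'] -> ['a', 'c', 'd', 'e']
'e': index 3 in ['a', 'c', 'd', 'e'] -> ['e', 'a', 'c', 'd']
'a': index 1 in ['e', 'a', 'c', 'd'] -> ['a', 'e', 'c', 'd']
'c': index 2 in ['a', 'e', 'c', 'd'] -> ['c', 'a', 'e', 'd']
'd': index 3 in ['c', 'a', 'e', 'd'] -> ['d', 'c', 'a', 'e']
'c': index 1 in ['d', 'c', 'a', 'e'] -> ['c', 'd', 'a', 'e']
'd': index 1 in ['c', 'd', 'a', 'e'] -> ['d', 'c', 'a', 'e']
'e': index 3 in ['d', 'c', 'a', 'e'] -> ['e', 'd', 'c', 'a']


Output: [1, 1, 3, 1, 2, 3, 1, 1, 3]


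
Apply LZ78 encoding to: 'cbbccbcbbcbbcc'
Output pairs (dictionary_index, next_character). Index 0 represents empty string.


LZ78 encoding steps:
Dictionary: {0: ''}
Step 1: w='' (idx 0), next='c' -> output (0, 'c'), add 'c' as idx 1
Step 2: w='' (idx 0), next='b' -> output (0, 'b'), add 'b' as idx 2
Step 3: w='b' (idx 2), next='c' -> output (2, 'c'), add 'bc' as idx 3
Step 4: w='c' (idx 1), next='b' -> output (1, 'b'), add 'cb' as idx 4
Step 5: w='cb' (idx 4), next='b' -> output (4, 'b'), add 'cbb' as idx 5
Step 6: w='cbb' (idx 5), next='c' -> output (5, 'c'), add 'cbbc' as idx 6
Step 7: w='c' (idx 1), end of input -> output (1, '')


Encoded: [(0, 'c'), (0, 'b'), (2, 'c'), (1, 'b'), (4, 'b'), (5, 'c'), (1, '')]


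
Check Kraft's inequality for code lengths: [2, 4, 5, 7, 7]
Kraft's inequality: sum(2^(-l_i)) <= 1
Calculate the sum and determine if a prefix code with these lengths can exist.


Sum = 2^(-2) + 2^(-4) + 2^(-5) + 2^(-7) + 2^(-7)
    = 0.25 + 0.0625 + 0.03125 + 0.0078125 + 0.0078125
    = 46/128 = 0.359375
Since 0.359375 <= 1, Kraft's inequality IS satisfied.
A prefix code with these lengths CAN exist.

Kraft sum = 0.359375. Satisfied.


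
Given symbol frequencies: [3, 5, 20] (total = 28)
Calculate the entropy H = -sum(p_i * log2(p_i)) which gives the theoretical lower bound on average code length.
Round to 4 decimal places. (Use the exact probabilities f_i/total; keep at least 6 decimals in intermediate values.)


Per-symbol terms -p_i * log2(p_i) with p_i = f_i/28:
  p = 3/28 = 0.107143: log2(p) = -3.222392, -p*log2(p) = 0.345256
  p = 5/28 = 0.178571: log2(p) = -2.485427, -p*log2(p) = 0.443826
  p = 20/28 = 0.714286: log2(p) = -0.485427, -p*log2(p) = 0.346733
H = 0.345256 + 0.443826 + 0.346733 = 1.135815

H = 1.1358 bits/symbol


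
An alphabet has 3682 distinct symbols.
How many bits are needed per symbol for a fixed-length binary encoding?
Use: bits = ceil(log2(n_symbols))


log2(3682) = 11.8463
Bracket: 2^11 = 2048 < 3682 <= 2^12 = 4096
So ceil(log2(3682)) = 12

bits = ceil(log2(3682)) = ceil(11.8463) = 12 bits


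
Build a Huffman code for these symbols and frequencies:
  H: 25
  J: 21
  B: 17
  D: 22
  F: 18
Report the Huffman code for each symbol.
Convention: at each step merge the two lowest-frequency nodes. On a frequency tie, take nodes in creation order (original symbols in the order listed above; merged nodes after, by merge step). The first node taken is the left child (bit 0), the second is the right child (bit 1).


Huffman tree construction:
Step 1: Merge B(17) + F(18) = 35
Step 2: Merge J(21) + D(22) = 43
Step 3: Merge H(25) + (B+F)(35) = 60
Step 4: Merge (J+D)(43) + (H+(B+F))(60) = 103
Read each symbol's code off the tree from the root (left child = 0, right child = 1).

Codes:
  H: 10 (length 2)
  J: 00 (length 2)
  B: 110 (length 3)
  D: 01 (length 2)
  F: 111 (length 3)
Average code length: 241/103 = 2.3398 bits/symbol


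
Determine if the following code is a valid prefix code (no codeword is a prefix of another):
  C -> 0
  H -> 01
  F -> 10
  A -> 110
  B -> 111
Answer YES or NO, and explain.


Checking each pair (does one codeword prefix another?):
  C='0' vs H='01': prefix -- VIOLATION

NO -- this is NOT a valid prefix code. C (0) is a prefix of H (01).


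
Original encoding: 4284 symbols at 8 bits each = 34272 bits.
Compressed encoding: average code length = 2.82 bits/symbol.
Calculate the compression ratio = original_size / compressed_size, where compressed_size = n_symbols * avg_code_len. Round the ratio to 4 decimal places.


original_size = n_symbols * orig_bits = 4284 * 8 = 34272 bits
compressed_size = n_symbols * avg_code_len = 4284 * 2.82 = 12080.88 bits
ratio = original_size / compressed_size = 34272 / 12080.88 = 2.8369

Compression ratio = 2.8369


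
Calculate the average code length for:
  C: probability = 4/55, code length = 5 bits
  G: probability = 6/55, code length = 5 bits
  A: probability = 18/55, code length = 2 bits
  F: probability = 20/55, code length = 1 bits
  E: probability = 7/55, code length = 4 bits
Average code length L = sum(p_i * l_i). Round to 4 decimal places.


Weighted contributions p_i * l_i:
  C: (4/55) * 5 = 20/55
  G: (6/55) * 5 = 30/55
  A: (18/55) * 2 = 36/55
  F: (20/55) * 1 = 20/55
  E: (7/55) * 4 = 28/55
Sum = (20 + 30 + 36 + 20 + 28)/55 = 134/55

L = 134/55 = 2.4364 bits/symbol


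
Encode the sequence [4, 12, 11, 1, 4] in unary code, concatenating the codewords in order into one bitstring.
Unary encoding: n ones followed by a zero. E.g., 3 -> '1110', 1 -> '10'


Encode each number as n ones followed by a terminating 0:
  4 -> 11110 (5 bits)
  12 -> 1111111111110 (13 bits)
  11 -> 111111111110 (12 bits)
  1 -> 10 (2 bits)
  4 -> 11110 (5 bits)
Total length = 5 + 13 + 12 + 2 + 5 = 37 bits.

Unary([4, 12, 11, 1, 4]) = 1111011111111111101111111111101011110 (37 bits)


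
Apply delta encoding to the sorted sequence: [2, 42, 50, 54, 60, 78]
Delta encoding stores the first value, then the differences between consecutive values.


First value: 2
Deltas:
  42 - 2 = 40
  50 - 42 = 8
  54 - 50 = 4
  60 - 54 = 6
  78 - 60 = 18


Delta encoded: [2, 40, 8, 4, 6, 18]
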